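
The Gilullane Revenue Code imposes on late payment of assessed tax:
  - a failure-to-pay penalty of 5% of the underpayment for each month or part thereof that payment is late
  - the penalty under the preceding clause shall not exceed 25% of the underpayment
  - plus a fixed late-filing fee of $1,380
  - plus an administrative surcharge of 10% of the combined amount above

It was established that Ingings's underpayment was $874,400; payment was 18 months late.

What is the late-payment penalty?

Accrued rate: 5% × 18 = 90%, capped at 25% → 25%
Failure-to-pay penalty: 25% of $874,400 = $218,600
Penalty before surcharge: $218,600 + $1,380 = $219,980
Administrative surcharge: 10% of $219,980 = $21,998
Total penalty: $219,980 + $21,998 = $241,978

$241,978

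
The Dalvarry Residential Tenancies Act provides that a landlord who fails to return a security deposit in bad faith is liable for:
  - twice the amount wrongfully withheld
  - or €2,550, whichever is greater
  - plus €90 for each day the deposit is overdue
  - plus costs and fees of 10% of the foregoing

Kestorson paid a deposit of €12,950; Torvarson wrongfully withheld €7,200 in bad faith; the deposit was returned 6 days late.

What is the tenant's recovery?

Recovery: €16,434

Doubled: 2 × €7,200 = €14,400
Minimum €2,550: €14,400 meets the minimum, no increase.
Late-return penalty: 6 × €90 = €540
Damages plus late penalty: €14,400 + €540 = €14,940
Costs and fees: 10% of €14,940 = €1,494
Total recovery: €14,940 + €1,494 = €16,434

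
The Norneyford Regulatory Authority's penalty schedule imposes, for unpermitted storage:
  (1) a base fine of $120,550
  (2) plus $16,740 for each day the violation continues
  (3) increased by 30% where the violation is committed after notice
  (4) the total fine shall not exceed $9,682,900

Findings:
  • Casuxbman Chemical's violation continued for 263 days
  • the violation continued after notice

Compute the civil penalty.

$5,880,121

Per-day component: 263 × $16,740 = $4,402,620
Base plus per-day: $120,550 + $4,402,620 = $4,523,170
Enhancement: 30% of $4,523,170 = $1,356,951
Enhanced fine: $4,523,170 + $1,356,951 = $5,880,121
Cap at $9,682,900: $5,880,121 is within the cap, no reduction.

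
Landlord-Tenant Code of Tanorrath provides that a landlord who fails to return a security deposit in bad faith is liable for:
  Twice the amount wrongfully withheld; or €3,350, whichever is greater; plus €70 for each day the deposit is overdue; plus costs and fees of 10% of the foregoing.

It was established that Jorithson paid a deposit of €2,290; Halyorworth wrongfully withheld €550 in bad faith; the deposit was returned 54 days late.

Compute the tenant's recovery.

€7,843

Doubled: 2 × €550 = €1,100
Minimum €3,350: €1,100 is below the minimum → €3,350
Late-return penalty: 54 × €70 = €3,780
Damages plus late penalty: €3,350 + €3,780 = €7,130
Costs and fees: 10% of €7,130 = €713
Total recovery: €7,130 + €713 = €7,843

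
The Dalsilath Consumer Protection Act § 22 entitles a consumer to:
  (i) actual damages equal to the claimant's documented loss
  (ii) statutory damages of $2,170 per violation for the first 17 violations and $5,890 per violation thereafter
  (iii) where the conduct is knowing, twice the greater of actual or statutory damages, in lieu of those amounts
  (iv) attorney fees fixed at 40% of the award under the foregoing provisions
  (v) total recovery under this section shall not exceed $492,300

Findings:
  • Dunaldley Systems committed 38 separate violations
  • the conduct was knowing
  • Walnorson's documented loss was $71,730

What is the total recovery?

First 17 violations: 17 × $2,170 = $36,890
Remaining violations: (38 − 17) × $5,890 = $123,690
Statutory damages: $36,890 + $123,690 = $160,580
Greater of actual damages ($71,730) or statutory damages ($160,580): $160,580
Doubled: 2 × $160,580 = $321,160
Attorney fees: 40% of $321,160 = $128,464
Total before cap: $321,160 + $128,464 = $449,624
Cap at $492,300: $449,624 is within the cap, no reduction.

$449,624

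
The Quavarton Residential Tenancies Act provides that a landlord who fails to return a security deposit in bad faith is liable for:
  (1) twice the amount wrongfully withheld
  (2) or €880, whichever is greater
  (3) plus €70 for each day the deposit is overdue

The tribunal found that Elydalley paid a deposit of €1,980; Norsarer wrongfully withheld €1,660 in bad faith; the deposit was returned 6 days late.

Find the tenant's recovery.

Doubled: 2 × €1,660 = €3,320
Minimum €880: €3,320 meets the minimum, no increase.
Late-return penalty: 6 × €70 = €420
Damages plus late penalty: €3,320 + €420 = €3,740

€3,740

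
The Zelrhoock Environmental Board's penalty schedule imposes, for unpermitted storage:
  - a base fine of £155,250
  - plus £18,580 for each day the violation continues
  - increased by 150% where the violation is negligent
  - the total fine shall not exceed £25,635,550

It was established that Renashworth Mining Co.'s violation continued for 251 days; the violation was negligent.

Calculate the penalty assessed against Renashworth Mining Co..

£12,047,075

Per-day component: 251 × £18,580 = £4,663,580
Base plus per-day: £155,250 + £4,663,580 = £4,818,830
Enhancement: 150% of £4,818,830 = £7,228,245
Enhanced fine: £4,818,830 + £7,228,245 = £12,047,075
Cap at £25,635,550: £12,047,075 is within the cap, no reduction.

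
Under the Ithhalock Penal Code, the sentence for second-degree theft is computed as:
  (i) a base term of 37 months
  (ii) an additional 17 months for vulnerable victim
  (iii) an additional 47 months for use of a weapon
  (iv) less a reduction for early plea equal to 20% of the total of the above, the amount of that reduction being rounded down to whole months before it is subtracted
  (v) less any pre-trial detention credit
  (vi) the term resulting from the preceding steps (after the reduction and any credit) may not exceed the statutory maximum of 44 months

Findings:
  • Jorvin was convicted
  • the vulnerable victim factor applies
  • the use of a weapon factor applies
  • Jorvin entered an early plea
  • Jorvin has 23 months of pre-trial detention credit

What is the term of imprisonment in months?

44 months

Vulnerable victim enhancement: +17 months
Use of a weapon enhancement: +47 months
Adjusted term: 37 months + 17 months + 47 months = 101 months
Early plea reduction: 20% of 101 months = 20 months (rounded down)
After reduction: 101 − 20 = 81 months
Less pre-trial detention credit: 81 months − 23 months = 58 months
Cap at 44 months: 58 months exceeds the cap → 44 months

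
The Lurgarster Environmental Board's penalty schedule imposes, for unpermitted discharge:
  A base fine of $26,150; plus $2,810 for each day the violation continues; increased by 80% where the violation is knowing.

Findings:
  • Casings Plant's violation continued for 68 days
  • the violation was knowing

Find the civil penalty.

Per-day component: 68 × $2,810 = $191,080
Base plus per-day: $26,150 + $191,080 = $217,230
Enhancement: 80% of $217,230 = $173,784
Enhanced fine: $217,230 + $173,784 = $391,014

$391,014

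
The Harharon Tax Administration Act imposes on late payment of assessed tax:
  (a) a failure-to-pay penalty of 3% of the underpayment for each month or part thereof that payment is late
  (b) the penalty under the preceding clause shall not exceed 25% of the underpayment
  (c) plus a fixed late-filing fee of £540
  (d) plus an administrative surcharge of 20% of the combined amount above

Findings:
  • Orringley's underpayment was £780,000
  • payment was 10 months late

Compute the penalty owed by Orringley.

Accrued rate: 3% × 10 = 30%, capped at 25% → 25%
Failure-to-pay penalty: 25% of £780,000 = £195,000
Penalty before surcharge: £195,000 + £540 = £195,540
Administrative surcharge: 20% of £195,540 = £39,108
Total penalty: £195,540 + £39,108 = £234,648

£234,648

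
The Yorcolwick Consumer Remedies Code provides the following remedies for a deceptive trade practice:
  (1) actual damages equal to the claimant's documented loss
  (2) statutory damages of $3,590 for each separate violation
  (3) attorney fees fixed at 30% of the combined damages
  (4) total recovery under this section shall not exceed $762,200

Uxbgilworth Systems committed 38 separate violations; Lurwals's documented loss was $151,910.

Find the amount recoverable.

$374,829

Statutory damages: 38 × $3,590 = $136,420
Combined damages: $151,910 + $136,420 = $288,330
Attorney fees: 30% of $288,330 = $86,499
Total before cap: $288,330 + $86,499 = $374,829
Cap at $762,200: $374,829 is within the cap, no reduction.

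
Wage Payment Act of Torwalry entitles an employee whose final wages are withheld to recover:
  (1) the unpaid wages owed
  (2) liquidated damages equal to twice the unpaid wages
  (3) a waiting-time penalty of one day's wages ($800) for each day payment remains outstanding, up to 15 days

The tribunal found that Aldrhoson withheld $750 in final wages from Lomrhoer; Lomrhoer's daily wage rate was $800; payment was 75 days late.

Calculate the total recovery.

Doubled: 2 × $750 = $1,500
Penalty days: min(75, 15) = 15
Waiting-time penalty: 15 × $800 = $12,000
Total award: $750 + $1,500 + $12,000 = $14,250

$14,250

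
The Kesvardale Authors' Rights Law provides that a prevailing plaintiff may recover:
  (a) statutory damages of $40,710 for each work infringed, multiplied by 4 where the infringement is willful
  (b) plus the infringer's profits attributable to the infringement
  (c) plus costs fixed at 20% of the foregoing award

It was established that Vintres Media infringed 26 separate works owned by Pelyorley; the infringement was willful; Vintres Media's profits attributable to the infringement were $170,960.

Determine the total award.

$5,285,760

Statutory damages: 26 × $40,710 = $1,058,460
Multiplied by 4: 4 × $1,058,460 = $4,233,840
Combined award: $4,233,840 + $170,960 = $4,404,800
Costs: 20% of $4,404,800 = $880,960
Award plus costs: $4,404,800 + $880,960 = $5,285,760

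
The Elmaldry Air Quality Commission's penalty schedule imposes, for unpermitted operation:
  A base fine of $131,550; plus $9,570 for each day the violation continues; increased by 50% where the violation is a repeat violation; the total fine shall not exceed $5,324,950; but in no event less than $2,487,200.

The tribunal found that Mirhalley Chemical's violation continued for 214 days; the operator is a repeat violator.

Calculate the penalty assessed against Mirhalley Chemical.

Per-day component: 214 × $9,570 = $2,047,980
Base plus per-day: $131,550 + $2,047,980 = $2,179,530
Enhancement: 50% of $2,179,530 = $1,089,765
Enhanced fine: $2,179,530 + $1,089,765 = $3,269,295
Cap at $5,324,950: $3,269,295 is within the cap, no reduction.
Minimum $2,487,200: $3,269,295 meets the minimum, no increase.

$3,269,295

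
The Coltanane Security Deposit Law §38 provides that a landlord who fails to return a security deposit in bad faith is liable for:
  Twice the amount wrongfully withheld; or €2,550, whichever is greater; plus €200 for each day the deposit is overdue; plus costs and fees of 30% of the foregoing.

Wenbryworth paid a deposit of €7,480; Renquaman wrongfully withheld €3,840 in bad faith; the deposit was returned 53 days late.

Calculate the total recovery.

€23,764

Doubled: 2 × €3,840 = €7,680
Minimum €2,550: €7,680 meets the minimum, no increase.
Late-return penalty: 53 × €200 = €10,600
Damages plus late penalty: €7,680 + €10,600 = €18,280
Costs and fees: 30% of €18,280 = €5,484
Total recovery: €18,280 + €5,484 = €23,764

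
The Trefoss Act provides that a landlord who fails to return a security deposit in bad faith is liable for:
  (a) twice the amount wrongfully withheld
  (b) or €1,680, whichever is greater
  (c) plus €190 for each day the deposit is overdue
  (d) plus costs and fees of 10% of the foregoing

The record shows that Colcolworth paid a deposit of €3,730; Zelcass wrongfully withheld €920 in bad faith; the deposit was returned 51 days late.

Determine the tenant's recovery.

Recovery: €12,683

Doubled: 2 × €920 = €1,840
Minimum €1,680: €1,840 meets the minimum, no increase.
Late-return penalty: 51 × €190 = €9,690
Damages plus late penalty: €1,840 + €9,690 = €11,530
Costs and fees: 10% of €11,530 = €1,153
Total recovery: €11,530 + €1,153 = €12,683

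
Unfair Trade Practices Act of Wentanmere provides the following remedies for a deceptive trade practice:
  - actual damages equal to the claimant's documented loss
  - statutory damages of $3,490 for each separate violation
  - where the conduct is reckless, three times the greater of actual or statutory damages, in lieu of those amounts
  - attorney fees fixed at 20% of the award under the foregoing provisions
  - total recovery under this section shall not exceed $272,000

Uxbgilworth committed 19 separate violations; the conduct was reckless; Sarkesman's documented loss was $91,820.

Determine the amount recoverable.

Statutory damages: 19 × $3,490 = $66,310
Greater of actual damages ($91,820) or statutory damages ($66,310): $91,820
Trebled: 3 × $91,820 = $275,460
Attorney fees: 20% of $275,460 = $55,092
Total before cap: $275,460 + $55,092 = $330,552
Cap at $272,000: $330,552 exceeds the cap → $272,000

Total recovery: $272,000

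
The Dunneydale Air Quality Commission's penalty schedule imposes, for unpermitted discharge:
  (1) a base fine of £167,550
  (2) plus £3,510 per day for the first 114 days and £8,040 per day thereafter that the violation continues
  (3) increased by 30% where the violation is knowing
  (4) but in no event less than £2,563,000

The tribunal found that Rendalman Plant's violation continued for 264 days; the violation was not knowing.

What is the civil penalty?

First 114 days: 114 × £3,510 = £400,140
Remaining days: (264 − 114) × £8,040 = £1,206,000
Per-day component: £400,140 + £1,206,000 = £1,606,140
Base plus per-day: £167,550 + £1,606,140 = £1,773,690
The violation was not knowing: no 30% increase.
Minimum £2,563,000: £1,773,690 is below the minimum → £2,563,000

£2,563,000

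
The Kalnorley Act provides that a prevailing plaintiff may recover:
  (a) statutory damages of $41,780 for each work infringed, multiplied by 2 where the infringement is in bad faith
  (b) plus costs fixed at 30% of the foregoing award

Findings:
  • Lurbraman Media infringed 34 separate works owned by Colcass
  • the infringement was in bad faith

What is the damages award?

$3,693,352

Statutory damages: 34 × $41,780 = $1,420,520
Doubled: 2 × $1,420,520 = $2,841,040
Costs: 30% of $2,841,040 = $852,312
Award plus costs: $2,841,040 + $852,312 = $3,693,352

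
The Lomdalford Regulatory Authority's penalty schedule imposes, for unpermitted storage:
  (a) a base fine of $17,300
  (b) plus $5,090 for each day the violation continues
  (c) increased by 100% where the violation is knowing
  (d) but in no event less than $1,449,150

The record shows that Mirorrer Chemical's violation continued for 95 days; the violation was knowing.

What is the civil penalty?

Per-day component: 95 × $5,090 = $483,550
Base plus per-day: $17,300 + $483,550 = $500,850
Enhancement: 100% of $500,850 = $500,850
Enhanced fine: $500,850 + $500,850 = $1,001,700
Minimum $1,449,150: $1,001,700 is below the minimum → $1,449,150

$1,449,150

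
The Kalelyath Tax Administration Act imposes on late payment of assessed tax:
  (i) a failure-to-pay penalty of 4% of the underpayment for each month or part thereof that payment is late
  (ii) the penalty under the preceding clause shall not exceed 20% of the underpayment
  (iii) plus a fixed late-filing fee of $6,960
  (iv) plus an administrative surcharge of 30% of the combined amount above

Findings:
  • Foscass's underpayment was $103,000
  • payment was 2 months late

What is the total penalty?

Accrued rate: 4% × 2 = 8%, capped at 20% → 8%
Failure-to-pay penalty: 8% of $103,000 = $8,240
Penalty before surcharge: $8,240 + $6,960 = $15,200
Administrative surcharge: 30% of $15,200 = $4,560
Total penalty: $15,200 + $4,560 = $19,760

Penalty: $19,760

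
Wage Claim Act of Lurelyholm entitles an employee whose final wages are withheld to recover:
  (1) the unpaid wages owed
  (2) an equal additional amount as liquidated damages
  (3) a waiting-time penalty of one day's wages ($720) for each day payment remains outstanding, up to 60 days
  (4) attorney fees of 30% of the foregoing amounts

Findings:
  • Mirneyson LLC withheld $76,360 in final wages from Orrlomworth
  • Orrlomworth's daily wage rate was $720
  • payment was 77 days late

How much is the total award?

Liquidated damages (equal amount): $76,360
Penalty days: min(77, 60) = 60
Waiting-time penalty: 60 × $720 = $43,200
Subtotal: $76,360 + $76,360 + $43,200 = $195,920
Attorney fees: 30% of $195,920 = $58,776
Total award: $195,920 + $58,776 = $254,696

$254,696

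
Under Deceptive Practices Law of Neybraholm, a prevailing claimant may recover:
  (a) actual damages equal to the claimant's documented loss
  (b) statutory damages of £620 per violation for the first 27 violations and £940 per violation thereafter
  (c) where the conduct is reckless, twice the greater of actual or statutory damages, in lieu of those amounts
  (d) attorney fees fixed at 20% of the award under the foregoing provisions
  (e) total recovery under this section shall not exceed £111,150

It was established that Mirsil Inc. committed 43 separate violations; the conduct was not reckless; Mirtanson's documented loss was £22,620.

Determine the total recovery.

£65,280

First 27 violations: 27 × £620 = £16,740
Remaining violations: (43 − 27) × £940 = £15,040
Statutory damages: £16,740 + £15,040 = £31,780
Conduct not reckless: the in-lieu enhancement does not apply.
Actual plus statutory damages: £22,620 + £31,780 = £54,400
Attorney fees: 20% of £54,400 = £10,880
Total before cap: £54,400 + £10,880 = £65,280
Cap at £111,150: £65,280 is within the cap, no reduction.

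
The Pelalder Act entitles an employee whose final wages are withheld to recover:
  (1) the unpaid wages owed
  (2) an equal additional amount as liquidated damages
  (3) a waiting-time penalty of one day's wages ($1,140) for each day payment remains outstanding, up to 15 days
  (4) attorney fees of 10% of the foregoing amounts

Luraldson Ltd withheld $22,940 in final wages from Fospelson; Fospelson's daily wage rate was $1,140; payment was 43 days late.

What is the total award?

Liquidated damages (equal amount): $22,940
Penalty days: min(43, 15) = 15
Waiting-time penalty: 15 × $1,140 = $17,100
Subtotal: $22,940 + $22,940 + $17,100 = $62,980
Attorney fees: 10% of $62,980 = $6,298
Total award: $62,980 + $6,298 = $69,278

$69,278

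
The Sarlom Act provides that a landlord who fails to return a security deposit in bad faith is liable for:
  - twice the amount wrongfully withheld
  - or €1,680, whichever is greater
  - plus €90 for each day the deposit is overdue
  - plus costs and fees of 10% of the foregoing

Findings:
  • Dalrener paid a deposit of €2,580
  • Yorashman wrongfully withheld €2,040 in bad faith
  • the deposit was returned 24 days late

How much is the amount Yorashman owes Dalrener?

Doubled: 2 × €2,040 = €4,080
Minimum €1,680: €4,080 meets the minimum, no increase.
Late-return penalty: 24 × €90 = €2,160
Damages plus late penalty: €4,080 + €2,160 = €6,240
Costs and fees: 10% of €6,240 = €624
Total recovery: €6,240 + €624 = €6,864

€6,864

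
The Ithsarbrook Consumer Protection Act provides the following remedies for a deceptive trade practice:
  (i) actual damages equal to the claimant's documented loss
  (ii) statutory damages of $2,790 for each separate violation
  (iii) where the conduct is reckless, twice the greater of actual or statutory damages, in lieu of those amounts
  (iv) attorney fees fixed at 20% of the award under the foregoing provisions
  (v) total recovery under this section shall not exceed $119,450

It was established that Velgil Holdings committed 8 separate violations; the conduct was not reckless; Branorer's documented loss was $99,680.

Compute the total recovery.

$119,450

Statutory damages: 8 × $2,790 = $22,320
Conduct not reckless: the in-lieu enhancement does not apply.
Actual plus statutory damages: $99,680 + $22,320 = $122,000
Attorney fees: 20% of $122,000 = $24,400
Total before cap: $122,000 + $24,400 = $146,400
Cap at $119,450: $146,400 exceeds the cap → $119,450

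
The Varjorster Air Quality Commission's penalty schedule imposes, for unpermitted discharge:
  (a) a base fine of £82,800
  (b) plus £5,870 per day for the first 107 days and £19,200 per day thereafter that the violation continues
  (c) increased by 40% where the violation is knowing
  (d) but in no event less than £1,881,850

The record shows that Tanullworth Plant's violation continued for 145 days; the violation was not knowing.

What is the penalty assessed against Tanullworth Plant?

£1,881,850

First 107 days: 107 × £5,870 = £628,090
Remaining days: (145 − 107) × £19,200 = £729,600
Per-day component: £628,090 + £729,600 = £1,357,690
Base plus per-day: £82,800 + £1,357,690 = £1,440,490
The violation was not knowing: no 40% increase.
Minimum £1,881,850: £1,440,490 is below the minimum → £1,881,850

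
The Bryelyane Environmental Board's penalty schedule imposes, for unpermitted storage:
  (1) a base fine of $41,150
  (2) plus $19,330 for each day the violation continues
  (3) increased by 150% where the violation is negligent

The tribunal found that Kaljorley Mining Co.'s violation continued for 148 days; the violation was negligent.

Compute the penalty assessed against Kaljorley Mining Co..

$7,254,975

Per-day component: 148 × $19,330 = $2,860,840
Base plus per-day: $41,150 + $2,860,840 = $2,901,990
Enhancement: 150% of $2,901,990 = $4,352,985
Enhanced fine: $2,901,990 + $4,352,985 = $7,254,975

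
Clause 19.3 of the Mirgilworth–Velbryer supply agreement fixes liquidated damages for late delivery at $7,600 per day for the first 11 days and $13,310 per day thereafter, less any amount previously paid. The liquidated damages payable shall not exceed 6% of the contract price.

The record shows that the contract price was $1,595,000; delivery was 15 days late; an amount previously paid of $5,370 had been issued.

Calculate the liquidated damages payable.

First 11 days: 11 × $7,600 = $83,600
Remaining days: (15 − 11) × $13,310 = $53,240
Accrued per-day damages: $83,600 + $53,240 = $136,840
Less amount previously paid: $136,840 − $5,370 = $131,470
Cap: 6% of $1,595,000 = $95,700
Cap at $95,700: $131,470 exceeds the cap → $95,700

$95,700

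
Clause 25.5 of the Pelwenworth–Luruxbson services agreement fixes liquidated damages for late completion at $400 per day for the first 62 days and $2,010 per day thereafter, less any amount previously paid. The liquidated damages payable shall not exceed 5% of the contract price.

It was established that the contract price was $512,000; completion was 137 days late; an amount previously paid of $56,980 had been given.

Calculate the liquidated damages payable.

$25,600

First 62 days: 62 × $400 = $24,800
Remaining days: (137 − 62) × $2,010 = $150,750
Accrued per-day damages: $24,800 + $150,750 = $175,550
Less amount previously paid: $175,550 − $56,980 = $118,570
Cap: 5% of $512,000 = $25,600
Cap at $25,600: $118,570 exceeds the cap → $25,600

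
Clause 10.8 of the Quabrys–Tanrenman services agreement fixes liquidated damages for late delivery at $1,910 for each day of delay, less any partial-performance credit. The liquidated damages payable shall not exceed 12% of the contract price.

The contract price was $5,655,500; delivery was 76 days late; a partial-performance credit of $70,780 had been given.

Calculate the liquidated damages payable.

Liquidated damages: $74,380

Per-day damages: 76 × $1,910 = $145,160
Less partial-performance credit: $145,160 − $70,780 = $74,380
Cap: 12% of $5,655,500 = $678,660
Cap at $678,660: $74,380 is within the cap, no reduction.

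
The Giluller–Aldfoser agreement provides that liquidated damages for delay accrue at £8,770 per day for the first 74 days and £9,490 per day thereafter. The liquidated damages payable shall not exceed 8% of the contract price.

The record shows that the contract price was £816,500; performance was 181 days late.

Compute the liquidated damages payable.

£65,320

First 74 days: 74 × £8,770 = £648,980
Remaining days: (181 − 74) × £9,490 = £1,015,430
Accrued per-day damages: £648,980 + £1,015,430 = £1,664,410
Cap: 8% of £816,500 = £65,320
Cap at £65,320: £1,664,410 exceeds the cap → £65,320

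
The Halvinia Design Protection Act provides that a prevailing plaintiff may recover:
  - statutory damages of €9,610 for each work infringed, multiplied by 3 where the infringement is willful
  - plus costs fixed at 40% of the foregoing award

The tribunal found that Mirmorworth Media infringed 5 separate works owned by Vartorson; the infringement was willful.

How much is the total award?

€201,810

Statutory damages: 5 × €9,610 = €48,050
Trebled: 3 × €48,050 = €144,150
Costs: 40% of €144,150 = €57,660
Award plus costs: €144,150 + €57,660 = €201,810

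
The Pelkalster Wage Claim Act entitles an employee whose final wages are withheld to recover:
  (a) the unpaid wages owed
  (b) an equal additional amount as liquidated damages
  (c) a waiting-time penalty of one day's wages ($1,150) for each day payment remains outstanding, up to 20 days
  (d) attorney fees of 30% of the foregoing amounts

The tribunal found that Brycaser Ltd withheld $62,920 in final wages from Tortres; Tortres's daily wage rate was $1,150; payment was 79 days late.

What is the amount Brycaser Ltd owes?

Liquidated damages (equal amount): $62,920
Penalty days: min(79, 20) = 20
Waiting-time penalty: 20 × $1,150 = $23,000
Subtotal: $62,920 + $62,920 + $23,000 = $148,840
Attorney fees: 30% of $148,840 = $44,652
Total award: $148,840 + $44,652 = $193,492

$193,492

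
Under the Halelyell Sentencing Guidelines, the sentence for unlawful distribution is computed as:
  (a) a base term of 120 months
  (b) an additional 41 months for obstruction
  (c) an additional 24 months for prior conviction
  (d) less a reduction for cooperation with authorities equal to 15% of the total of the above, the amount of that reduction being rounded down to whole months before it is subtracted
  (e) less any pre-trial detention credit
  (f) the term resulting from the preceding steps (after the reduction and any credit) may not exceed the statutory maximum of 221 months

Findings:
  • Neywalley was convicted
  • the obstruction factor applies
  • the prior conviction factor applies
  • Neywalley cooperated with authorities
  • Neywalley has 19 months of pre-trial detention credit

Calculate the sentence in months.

Obstruction enhancement: +41 months
Prior conviction enhancement: +24 months
Adjusted term: 120 months + 41 months + 24 months = 185 months
Cooperation with authorities reduction: 15% of 185 months = 27 months (rounded down)
After reduction: 185 − 27 = 158 months
Less pre-trial detention credit: 158 months − 19 months = 139 months
Cap at 221 months: 139 months is within the cap, no reduction.

139 months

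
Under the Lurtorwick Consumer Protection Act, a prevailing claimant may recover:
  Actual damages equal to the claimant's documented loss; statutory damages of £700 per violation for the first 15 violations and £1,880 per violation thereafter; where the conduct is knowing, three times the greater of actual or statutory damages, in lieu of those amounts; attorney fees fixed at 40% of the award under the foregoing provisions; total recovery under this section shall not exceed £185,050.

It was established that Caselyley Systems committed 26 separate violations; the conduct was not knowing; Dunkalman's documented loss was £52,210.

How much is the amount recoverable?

First 15 violations: 15 × £700 = £10,500
Remaining violations: (26 − 15) × £1,880 = £20,680
Statutory damages: £10,500 + £20,680 = £31,180
Conduct not knowing: the in-lieu enhancement does not apply.
Actual plus statutory damages: £52,210 + £31,180 = £83,390
Attorney fees: 40% of £83,390 = £33,356
Total before cap: £83,390 + £33,356 = £116,746
Cap at £185,050: £116,746 is within the cap, no reduction.

£116,746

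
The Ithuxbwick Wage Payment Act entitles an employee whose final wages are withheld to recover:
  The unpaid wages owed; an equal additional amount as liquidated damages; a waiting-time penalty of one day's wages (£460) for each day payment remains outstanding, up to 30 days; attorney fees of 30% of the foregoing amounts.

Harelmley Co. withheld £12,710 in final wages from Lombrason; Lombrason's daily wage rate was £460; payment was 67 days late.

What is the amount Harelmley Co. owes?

Liquidated damages (equal amount): £12,710
Penalty days: min(67, 30) = 30
Waiting-time penalty: 30 × £460 = £13,800
Subtotal: £12,710 + £12,710 + £13,800 = £39,220
Attorney fees: 30% of £39,220 = £11,766
Total award: £39,220 + £11,766 = £50,986

Total award: £50,986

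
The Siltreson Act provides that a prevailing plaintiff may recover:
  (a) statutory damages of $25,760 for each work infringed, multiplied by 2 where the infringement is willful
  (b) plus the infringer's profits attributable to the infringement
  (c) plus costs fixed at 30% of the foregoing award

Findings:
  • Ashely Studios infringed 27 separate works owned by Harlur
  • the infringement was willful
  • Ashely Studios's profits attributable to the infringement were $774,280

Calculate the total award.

Statutory damages: 27 × $25,760 = $695,520
Doubled: 2 × $695,520 = $1,391,040
Combined award: $1,391,040 + $774,280 = $2,165,320
Costs: 30% of $2,165,320 = $649,596
Award plus costs: $2,165,320 + $649,596 = $2,814,916

Award: $2,814,916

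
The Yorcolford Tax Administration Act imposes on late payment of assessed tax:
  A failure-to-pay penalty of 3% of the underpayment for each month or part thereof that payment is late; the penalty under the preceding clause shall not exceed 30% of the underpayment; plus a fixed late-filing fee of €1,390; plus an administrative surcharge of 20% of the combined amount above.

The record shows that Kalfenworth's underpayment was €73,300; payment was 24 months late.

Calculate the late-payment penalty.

Accrued rate: 3% × 24 = 72%, capped at 30% → 30%
Failure-to-pay penalty: 30% of €73,300 = €21,990
Penalty before surcharge: €21,990 + €1,390 = €23,380
Administrative surcharge: 20% of €23,380 = €4,676
Total penalty: €23,380 + €4,676 = €28,056

€28,056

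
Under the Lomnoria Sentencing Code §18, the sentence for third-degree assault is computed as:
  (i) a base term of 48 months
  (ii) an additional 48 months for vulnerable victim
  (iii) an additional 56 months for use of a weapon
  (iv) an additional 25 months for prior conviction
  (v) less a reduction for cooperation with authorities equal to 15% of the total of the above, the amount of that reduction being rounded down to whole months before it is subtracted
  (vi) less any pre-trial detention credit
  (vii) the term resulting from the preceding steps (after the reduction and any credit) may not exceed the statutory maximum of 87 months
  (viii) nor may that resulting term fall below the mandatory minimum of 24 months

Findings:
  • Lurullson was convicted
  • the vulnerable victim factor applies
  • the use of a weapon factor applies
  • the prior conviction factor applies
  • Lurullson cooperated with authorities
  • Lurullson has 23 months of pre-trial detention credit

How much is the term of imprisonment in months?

87 months

Vulnerable victim enhancement: +48 months
Use of a weapon enhancement: +56 months
Prior conviction enhancement: +25 months
Adjusted term: 48 months + 48 months + 56 months + 25 months = 177 months
Cooperation with authorities reduction: 15% of 177 months = 26 months (rounded down)
After reduction: 177 − 26 = 151 months
Less pre-trial detention credit: 151 months − 23 months = 128 months
Cap at 87 months: 128 months exceeds the cap → 87 months
Minimum 24 months: 87 months meets the minimum, no increase.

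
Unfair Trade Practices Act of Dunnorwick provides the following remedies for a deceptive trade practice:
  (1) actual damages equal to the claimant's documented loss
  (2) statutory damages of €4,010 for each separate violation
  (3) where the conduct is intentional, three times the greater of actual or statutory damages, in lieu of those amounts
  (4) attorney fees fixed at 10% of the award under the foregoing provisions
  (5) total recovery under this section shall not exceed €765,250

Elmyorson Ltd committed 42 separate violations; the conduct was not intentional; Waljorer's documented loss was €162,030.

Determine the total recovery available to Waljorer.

Statutory damages: 42 × €4,010 = €168,420
Conduct not intentional: the in-lieu enhancement does not apply.
Actual plus statutory damages: €162,030 + €168,420 = €330,450
Attorney fees: 10% of €330,450 = €33,045
Total before cap: €330,450 + €33,045 = €363,495
Cap at €765,250: €363,495 is within the cap, no reduction.

€363,495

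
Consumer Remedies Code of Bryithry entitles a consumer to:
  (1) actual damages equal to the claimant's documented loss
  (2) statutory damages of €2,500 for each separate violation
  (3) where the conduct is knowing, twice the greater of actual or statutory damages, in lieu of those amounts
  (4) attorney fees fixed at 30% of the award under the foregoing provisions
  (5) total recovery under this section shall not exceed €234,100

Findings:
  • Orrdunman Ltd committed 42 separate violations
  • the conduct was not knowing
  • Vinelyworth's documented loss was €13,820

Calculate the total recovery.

€154,466

Statutory damages: 42 × €2,500 = €105,000
Conduct not knowing: the in-lieu enhancement does not apply.
Actual plus statutory damages: €13,820 + €105,000 = €118,820
Attorney fees: 30% of €118,820 = €35,646
Total before cap: €118,820 + €35,646 = €154,466
Cap at €234,100: €154,466 is within the cap, no reduction.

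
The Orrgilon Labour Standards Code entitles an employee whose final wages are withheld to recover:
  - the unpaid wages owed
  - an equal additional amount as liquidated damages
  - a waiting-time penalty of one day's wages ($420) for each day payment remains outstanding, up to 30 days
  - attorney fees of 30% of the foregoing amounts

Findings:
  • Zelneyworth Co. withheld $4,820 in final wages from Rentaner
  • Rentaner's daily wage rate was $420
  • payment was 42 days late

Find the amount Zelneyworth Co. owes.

Liquidated damages (equal amount): $4,820
Penalty days: min(42, 30) = 30
Waiting-time penalty: 30 × $420 = $12,600
Subtotal: $4,820 + $4,820 + $12,600 = $22,240
Attorney fees: 30% of $22,240 = $6,672
Total award: $22,240 + $6,672 = $28,912

Total award: $28,912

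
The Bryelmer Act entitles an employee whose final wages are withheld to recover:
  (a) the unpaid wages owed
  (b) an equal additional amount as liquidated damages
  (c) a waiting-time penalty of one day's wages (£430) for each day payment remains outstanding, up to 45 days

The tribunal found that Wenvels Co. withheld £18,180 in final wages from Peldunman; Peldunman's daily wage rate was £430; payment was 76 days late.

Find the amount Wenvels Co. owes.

£55,710

Liquidated damages (equal amount): £18,180
Penalty days: min(76, 45) = 45
Waiting-time penalty: 45 × £430 = £19,350
Total award: £18,180 + £18,180 + £19,350 = £55,710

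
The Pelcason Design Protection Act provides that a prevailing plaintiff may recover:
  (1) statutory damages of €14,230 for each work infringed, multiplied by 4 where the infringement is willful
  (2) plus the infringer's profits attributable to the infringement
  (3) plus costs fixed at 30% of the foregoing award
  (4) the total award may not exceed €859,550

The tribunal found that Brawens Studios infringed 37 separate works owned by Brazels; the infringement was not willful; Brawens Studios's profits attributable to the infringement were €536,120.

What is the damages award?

€859,550

Statutory damages: 37 × €14,230 = €526,510
Infringement not willful: no ×4 enhancement.
Combined award: €526,510 + €536,120 = €1,062,630
Costs: 30% of €1,062,630 = €318,789
Award plus costs: €1,062,630 + €318,789 = €1,381,419
Cap at €859,550: €1,381,419 exceeds the cap → €859,550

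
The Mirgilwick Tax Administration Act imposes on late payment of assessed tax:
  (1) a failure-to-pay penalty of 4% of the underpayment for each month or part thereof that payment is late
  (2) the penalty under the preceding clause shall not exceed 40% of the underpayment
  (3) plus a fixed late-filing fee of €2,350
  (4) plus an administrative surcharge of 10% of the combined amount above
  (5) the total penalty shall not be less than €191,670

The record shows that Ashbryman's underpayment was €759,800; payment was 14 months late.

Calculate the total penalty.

€336,897

Accrued rate: 4% × 14 = 56%, capped at 40% → 40%
Failure-to-pay penalty: 40% of €759,800 = €303,920
Penalty before surcharge: €303,920 + €2,350 = €306,270
Administrative surcharge: 10% of €306,270 = €30,627
Total penalty: €306,270 + €30,627 = €336,897
Minimum €191,670: €336,897 meets the minimum, no increase.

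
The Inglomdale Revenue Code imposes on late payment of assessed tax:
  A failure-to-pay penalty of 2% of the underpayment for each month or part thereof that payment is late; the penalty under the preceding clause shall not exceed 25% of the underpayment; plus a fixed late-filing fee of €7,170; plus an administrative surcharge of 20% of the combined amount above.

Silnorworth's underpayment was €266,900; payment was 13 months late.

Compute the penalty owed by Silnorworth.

€88,674

Accrued rate: 2% × 13 = 26%, capped at 25% → 25%
Failure-to-pay penalty: 25% of €266,900 = €66,725
Penalty before surcharge: €66,725 + €7,170 = €73,895
Administrative surcharge: 20% of €73,895 = €14,779
Total penalty: €73,895 + €14,779 = €88,674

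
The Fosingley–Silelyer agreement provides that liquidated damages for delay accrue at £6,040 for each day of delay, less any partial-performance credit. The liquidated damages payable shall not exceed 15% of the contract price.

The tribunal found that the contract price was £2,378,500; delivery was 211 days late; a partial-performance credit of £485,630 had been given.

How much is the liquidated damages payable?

Per-day damages: 211 × £6,040 = £1,274,440
Less partial-performance credit: £1,274,440 − £485,630 = £788,810
Cap: 15% of £2,378,500 = £356,775
Cap at £356,775: £788,810 exceeds the cap → £356,775

£356,775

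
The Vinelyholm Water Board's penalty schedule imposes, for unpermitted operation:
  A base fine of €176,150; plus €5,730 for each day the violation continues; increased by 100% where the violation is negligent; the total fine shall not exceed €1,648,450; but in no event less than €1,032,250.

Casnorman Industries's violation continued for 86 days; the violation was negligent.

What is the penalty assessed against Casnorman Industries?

Per-day component: 86 × €5,730 = €492,780
Base plus per-day: €176,150 + €492,780 = €668,930
Enhancement: 100% of €668,930 = €668,930
Enhanced fine: €668,930 + €668,930 = €1,337,860
Cap at €1,648,450: €1,337,860 is within the cap, no reduction.
Minimum €1,032,250: €1,337,860 meets the minimum, no increase.

€1,337,860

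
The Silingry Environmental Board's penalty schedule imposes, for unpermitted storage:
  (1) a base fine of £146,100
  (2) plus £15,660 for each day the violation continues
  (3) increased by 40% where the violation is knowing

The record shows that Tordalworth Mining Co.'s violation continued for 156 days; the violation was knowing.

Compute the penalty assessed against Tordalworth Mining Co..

Civil penalty: £3,624,684

Per-day component: 156 × £15,660 = £2,442,960
Base plus per-day: £146,100 + £2,442,960 = £2,589,060
Enhancement: 40% of £2,589,060 = £1,035,624
Enhanced fine: £2,589,060 + £1,035,624 = £3,624,684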